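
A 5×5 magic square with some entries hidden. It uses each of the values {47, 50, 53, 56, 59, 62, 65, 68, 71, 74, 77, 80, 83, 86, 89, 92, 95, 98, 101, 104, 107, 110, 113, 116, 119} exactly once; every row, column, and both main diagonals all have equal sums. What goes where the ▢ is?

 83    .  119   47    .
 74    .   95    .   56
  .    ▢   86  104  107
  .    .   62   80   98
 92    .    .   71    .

68

The 25 entries sum to 2075, so each line sums to 2075/5 = 415.
The remaining cell in column 3 is (5,3) = 415 − 362 = 53.
Column 4 must total 415; the given cells sum to 302, so (2,4) = 113.
Using row 2: 74 + 95 + 113 + 56 + ? → (2,2) = 415 − 338 = 77.
From main diagonal, 415 − (83 + 77 + 86 + 80) gives (5,5) = 89.
Row 5: 92 + 53 + 71 + 89 + ? = 415, so (5,2) = 110.
The remaining cell in column 5 is (1,5) = 415 − 350 = 65.
Using anti-diagonal: 65 + 113 + 86 + 92 + ? → (4,2) = 415 − 356 = 59.
The remaining cell in row 1 is (1,2) = 415 − 314 = 101.
Row 4: 59 + 62 + 80 + 98 + ? = 415, so (4,1) = 116.
The remaining cell in column 1 is (3,1) = 415 − 365 = 50.
Using column 2: 101 + 77 + 59 + 110 + ? → (3,2) = 415 − 347 = 68.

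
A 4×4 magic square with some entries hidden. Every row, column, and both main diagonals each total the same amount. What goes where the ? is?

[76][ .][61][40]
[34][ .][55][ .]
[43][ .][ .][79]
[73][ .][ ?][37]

64

Column 1 is complete and sums to 226; that is the magic constant.
Row 1 must total 226; the given cells sum to 177, so (1,2) = 49.
The remaining cell in column 4 is (2,4) = 226 − 156 = 70.
Anti-diagonal must total 226; the given cells sum to 168, so (3,2) = 58.
Row 2 needs 226; the known cells sum to 159, so (2,2) = 67.
From row 3, 226 − (43 + 58 + 79) gives (3,3) = 46.
Column 2 needs 226; the known cells sum to 174, so (4,2) = 52.
Column 3 must total 226; the given cells sum to 162, so (4,3) = 64.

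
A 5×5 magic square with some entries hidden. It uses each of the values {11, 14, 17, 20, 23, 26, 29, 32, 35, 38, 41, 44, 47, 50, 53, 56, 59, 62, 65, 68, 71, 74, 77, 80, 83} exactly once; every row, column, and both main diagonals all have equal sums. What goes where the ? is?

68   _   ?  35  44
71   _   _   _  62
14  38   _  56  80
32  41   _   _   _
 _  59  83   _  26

The 25 entries sum to 1175, so each line sums to 1175/5 = 235.
Row 3: 14 + 38 + 56 + 80 + ? = 235, so (3,3) = 47.
Using column 1: 68 + 71 + 14 + 32 + ? → (5,1) = 235 − 185 = 50.
Column 5: 44 + 62 + 80 + 26 + ? = 235, so (4,5) = 23.
Anti-diagonal must total 235; the given cells sum to 182, so (2,4) = 53.
The remaining cell in row 5 is (5,4) = 235 − 218 = 17.
Column 4 needs 235; the known cells sum to 161, so (4,4) = 74.
From main diagonal, 235 − (68 + 47 + 74 + 26) gives (2,2) = 20.
Using row 2: 71 + 20 + 53 + 62 + ? → (2,3) = 235 − 206 = 29.
Using row 4: 32 + 41 + 74 + 23 + ? → (4,3) = 235 − 170 = 65.
Column 2 needs 235; the known cells sum to 158, so (1,2) = 77.
Column 3: 29 + 47 + 65 + 83 + ? = 235, so (1,3) = 11.

11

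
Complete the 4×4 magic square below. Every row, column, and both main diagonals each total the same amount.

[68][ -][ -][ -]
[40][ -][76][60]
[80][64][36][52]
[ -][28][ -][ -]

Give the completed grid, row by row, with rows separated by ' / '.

68 84 32 48 / 40 56 76 60 / 80 64 36 52 / 44 28 88 72

Row 3 is already complete: 80 + 64 + 36 + 52 = 232, so that is the magic constant.
Row 2: 40 + 76 + 60 + ? = 232, so (2,2) = 56.
From column 1, 232 − (68 + 40 + 80) gives (4,1) = 44.
Column 2: 56 + 64 + 28 + ? = 232, so (1,2) = 84.
The remaining cell in main diagonal is (4,4) = 232 − 160 = 72.
Anti-diagonal needs 232; the known cells sum to 184, so (1,4) = 48.
Row 1 needs 232; the known cells sum to 200, so (1,3) = 32.
From row 4, 232 − (44 + 28 + 72) gives (4,3) = 88.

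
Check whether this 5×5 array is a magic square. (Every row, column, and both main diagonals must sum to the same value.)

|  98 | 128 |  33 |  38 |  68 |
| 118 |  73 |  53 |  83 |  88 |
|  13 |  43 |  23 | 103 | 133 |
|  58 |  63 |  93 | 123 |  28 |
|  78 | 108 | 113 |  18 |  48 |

Row 1: 98 + 128 + 33 + 38 + 68 = 365.
Row 2: 118 + 73 + 53 + 83 + 88 = 415.
Row 3: 13 + 43 + 23 + 103 + 133 = 315.
Row 4: 58 + 63 + 93 + 123 + 28 = 365.
Row 5: 78 + 108 + 113 + 18 + 48 = 365.
Column 1: 98 + 118 + 13 + 58 + 78 = 365.
Column 2: 128 + 73 + 43 + 63 + 108 = 415.
Column 3: 33 + 53 + 23 + 93 + 113 = 315.
Column 4: 38 + 83 + 103 + 123 + 18 = 365.
Column 5: 68 + 88 + 133 + 28 + 48 = 365.
Main diagonal: 98 + 73 + 23 + 123 + 48 = 365.
Anti-diagonal: 68 + 83 + 23 + 63 + 78 = 315.

No — anti-diagonal sums to 315 but column 2 sums to 415.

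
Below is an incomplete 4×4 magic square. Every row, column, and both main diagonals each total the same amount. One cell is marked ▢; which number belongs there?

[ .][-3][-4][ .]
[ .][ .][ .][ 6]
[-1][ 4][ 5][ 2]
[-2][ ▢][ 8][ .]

9

Row 3 is complete and sums to 10; that is the magic constant.
Using column 3: -4 + 5 + 8 + ? → (2,3) = 10 − 9 = 1.
The remaining cell in anti-diagonal is (1,4) = 10 − 3 = 7.
Row 1 needs 10; the known cells sum to 0, so (1,1) = 10.
From column 1, 10 − (10 + (-1) + (-2)) gives (2,1) = 3.
Column 4: 7 + 6 + 2 + ? = 10, so (4,4) = -5.
From main diagonal, 10 − (10 + 5 + (-5)) gives (2,2) = 0.
Row 4 needs 10; the known cells sum to 1, so (4,2) = 9.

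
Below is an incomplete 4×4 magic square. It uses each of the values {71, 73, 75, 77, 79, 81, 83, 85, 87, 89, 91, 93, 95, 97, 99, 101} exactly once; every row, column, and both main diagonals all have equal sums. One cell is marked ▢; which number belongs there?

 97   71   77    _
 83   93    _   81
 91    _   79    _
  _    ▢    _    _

95

The 16 entries sum to 1376, so each line sums to 1376/4 = 344.
Using row 1: 97 + 71 + 77 + ? → (1,4) = 344 − 245 = 99.
Row 2 needs 344; the known cells sum to 257, so (2,3) = 87.
Using column 1: 97 + 83 + 91 + ? → (4,1) = 344 − 271 = 73.
Using column 3: 77 + 87 + 79 + ? → (4,3) = 344 − 243 = 101.
Using main diagonal: 97 + 93 + 79 + ? → (4,4) = 344 − 269 = 75.
Anti-diagonal must total 344; the given cells sum to 259, so (3,2) = 85.
The remaining cell in row 3 is (3,4) = 344 − 255 = 89.
Row 4 must total 344; the given cells sum to 249, so (4,2) = 95.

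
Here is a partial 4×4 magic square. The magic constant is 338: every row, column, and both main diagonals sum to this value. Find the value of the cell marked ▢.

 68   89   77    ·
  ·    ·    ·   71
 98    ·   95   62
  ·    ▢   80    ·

92

Row 1: 68 + 89 + 77 + ? = 338, so (1,4) = 104.
Using row 3: 98 + 95 + 62 + ? → (3,2) = 338 − 255 = 83.
Using column 3: 77 + 95 + 80 + ? → (2,3) = 338 − 252 = 86.
Column 4: 104 + 71 + 62 + ? = 338, so (4,4) = 101.
Main diagonal must total 338; the given cells sum to 264, so (2,2) = 74.
Anti-diagonal must total 338; the given cells sum to 273, so (4,1) = 65.
Row 2 must total 338; the given cells sum to 231, so (2,1) = 107.
Using row 4: 65 + 80 + 101 + ? → (4,2) = 338 − 246 = 92.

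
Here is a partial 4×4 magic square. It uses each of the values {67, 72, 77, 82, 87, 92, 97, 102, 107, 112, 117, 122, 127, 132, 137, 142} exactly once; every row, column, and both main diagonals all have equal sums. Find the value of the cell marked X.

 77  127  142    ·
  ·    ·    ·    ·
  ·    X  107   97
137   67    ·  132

122

The 16 entries sum to 1672, so each line sums to 1672/4 = 418.
The remaining cell in row 1 is (1,4) = 418 − 346 = 72.
Row 4 needs 418; the known cells sum to 336, so (4,3) = 82.
Column 3 needs 418; the known cells sum to 331, so (2,3) = 87.
From column 4, 418 − (72 + 97 + 132) gives (2,4) = 117.
Main diagonal: 77 + 107 + 132 + ? = 418, so (2,2) = 102.
Anti-diagonal must total 418; the given cells sum to 296, so (3,2) = 122.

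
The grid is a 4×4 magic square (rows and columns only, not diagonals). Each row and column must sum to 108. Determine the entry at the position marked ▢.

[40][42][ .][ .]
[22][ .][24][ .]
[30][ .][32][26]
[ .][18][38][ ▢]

Row 3 must total 108; the given cells sum to 88, so (3,2) = 20.
Column 1 must total 108; the given cells sum to 92, so (4,1) = 16.
Column 2: 42 + 20 + 18 + ? = 108, so (2,2) = 28.
The remaining cell in column 3 is (1,3) = 108 − 94 = 14.
Row 1 must total 108; the given cells sum to 96, so (1,4) = 12.
The remaining cell in row 2 is (2,4) = 108 − 74 = 34.
Row 4 must total 108; the given cells sum to 72, so (4,4) = 36.

36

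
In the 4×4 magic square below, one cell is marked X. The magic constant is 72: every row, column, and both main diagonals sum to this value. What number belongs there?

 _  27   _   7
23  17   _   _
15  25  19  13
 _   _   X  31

The remaining cell in column 2 is (4,2) = 72 − 69 = 3.
Using column 4: 7 + 13 + 31 + ? → (2,4) = 72 − 51 = 21.
Using main diagonal: 17 + 19 + 31 + ? → (1,1) = 72 − 67 = 5.
Row 1 must total 72; the given cells sum to 39, so (1,3) = 33.
Row 2 must total 72; the given cells sum to 61, so (2,3) = 11.
Column 1 needs 72; the known cells sum to 43, so (4,1) = 29.
Using column 3: 33 + 11 + 19 + ? → (4,3) = 72 − 63 = 9.

9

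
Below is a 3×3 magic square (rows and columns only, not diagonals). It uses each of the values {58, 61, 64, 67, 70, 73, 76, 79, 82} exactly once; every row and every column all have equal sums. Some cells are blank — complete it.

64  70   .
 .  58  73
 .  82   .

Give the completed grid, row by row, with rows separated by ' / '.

The 9 entries sum to 630, so each line sums to 630/3 = 210.
Using row 1: 64 + 70 + ? → (1,3) = 210 − 134 = 76.
Row 2 must total 210; the given cells sum to 131, so (2,1) = 79.
Using column 1: 64 + 79 + ? → (3,1) = 210 − 143 = 67.
The remaining cell in column 3 is (3,3) = 210 − 149 = 61.

64 70 76 / 79 58 73 / 67 82 61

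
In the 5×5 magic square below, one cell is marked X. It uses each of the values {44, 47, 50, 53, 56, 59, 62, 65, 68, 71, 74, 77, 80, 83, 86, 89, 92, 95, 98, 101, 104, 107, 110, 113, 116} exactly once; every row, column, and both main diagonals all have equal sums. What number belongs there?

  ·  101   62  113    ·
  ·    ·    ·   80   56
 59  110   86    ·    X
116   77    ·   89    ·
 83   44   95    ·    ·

The 25 entries sum to 2000, so each line sums to 2000/5 = 400.
From column 2, 400 − (101 + 110 + 77 + 44) gives (2,2) = 68.
Anti-diagonal must total 400; the given cells sum to 326, so (1,5) = 74.
The remaining cell in row 1 is (1,1) = 400 − 350 = 50.
Column 1: 50 + 59 + 116 + 83 + ? = 400, so (2,1) = 92.
Main diagonal needs 400; the known cells sum to 293, so (5,5) = 107.
The remaining cell in row 2 is (2,3) = 400 − 296 = 104.
Row 5 must total 400; the given cells sum to 329, so (5,4) = 71.
Column 3 needs 400; the known cells sum to 347, so (4,3) = 53.
Column 4: 113 + 80 + 89 + 71 + ? = 400, so (3,4) = 47.
Row 3 needs 400; the known cells sum to 302, so (3,5) = 98.

98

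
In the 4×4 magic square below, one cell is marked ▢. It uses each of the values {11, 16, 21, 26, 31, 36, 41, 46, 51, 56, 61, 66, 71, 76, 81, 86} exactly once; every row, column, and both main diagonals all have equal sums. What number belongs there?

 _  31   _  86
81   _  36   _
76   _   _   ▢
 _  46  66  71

16

The 16 entries sum to 776, so each line sums to 776/4 = 194.
Row 4: 46 + 66 + 71 + ? = 194, so (4,1) = 11.
The remaining cell in column 1 is (1,1) = 194 − 168 = 26.
Anti-diagonal: 86 + 36 + 11 + ? = 194, so (3,2) = 61.
The remaining cell in row 1 is (1,3) = 194 − 143 = 51.
Column 2 must total 194; the given cells sum to 138, so (2,2) = 56.
Column 3 must total 194; the given cells sum to 153, so (3,3) = 41.
Row 2 needs 194; the known cells sum to 173, so (2,4) = 21.
Row 3 needs 194; the known cells sum to 178, so (3,4) = 16.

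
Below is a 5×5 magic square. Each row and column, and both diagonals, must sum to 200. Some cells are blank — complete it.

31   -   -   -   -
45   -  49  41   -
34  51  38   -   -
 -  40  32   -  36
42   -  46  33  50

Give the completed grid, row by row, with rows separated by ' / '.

31 43 35 52 39 / 45 37 49 41 28 / 34 51 38 30 47 / 48 40 32 44 36 / 42 29 46 33 50

Row 5 needs 200; the known cells sum to 171, so (5,2) = 29.
Column 1 must total 200; the given cells sum to 152, so (4,1) = 48.
Using column 3: 49 + 38 + 32 + 46 + ? → (1,3) = 200 − 165 = 35.
Anti-diagonal must total 200; the given cells sum to 161, so (1,5) = 39.
Row 4 must total 200; the given cells sum to 156, so (4,4) = 44.
Using main diagonal: 31 + 38 + 44 + 50 + ? → (2,2) = 200 − 163 = 37.
Row 2: 45 + 37 + 49 + 41 + ? = 200, so (2,5) = 28.
Column 2 needs 200; the known cells sum to 157, so (1,2) = 43.
Column 5 needs 200; the known cells sum to 153, so (3,5) = 47.
The remaining cell in row 1 is (1,4) = 200 − 148 = 52.
Row 3 must total 200; the given cells sum to 170, so (3,4) = 30.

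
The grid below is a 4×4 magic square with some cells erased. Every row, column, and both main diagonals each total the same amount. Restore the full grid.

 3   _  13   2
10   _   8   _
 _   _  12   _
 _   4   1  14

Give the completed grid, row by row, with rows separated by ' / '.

Column 3 is already complete: 13 + 8 + 12 + 1 = 34, so that is the magic constant.
Row 1 needs 34; the known cells sum to 18, so (1,2) = 16.
Row 4 must total 34; the given cells sum to 19, so (4,1) = 15.
From column 1, 34 − (3 + 10 + 15) gives (3,1) = 6.
Using main diagonal: 3 + 12 + 14 + ? → (2,2) = 34 − 29 = 5.
The remaining cell in anti-diagonal is (3,2) = 34 − 25 = 9.
From row 2, 34 − (10 + 5 + 8) gives (2,4) = 11.
Row 3 must total 34; the given cells sum to 27, so (3,4) = 7.

3 16 13 2 / 10 5 8 11 / 6 9 12 7 / 15 4 1 14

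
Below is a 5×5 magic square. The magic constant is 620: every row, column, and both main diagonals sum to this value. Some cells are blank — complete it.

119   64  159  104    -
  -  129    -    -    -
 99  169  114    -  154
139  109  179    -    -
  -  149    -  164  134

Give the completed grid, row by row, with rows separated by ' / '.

119 64 159 104 174 / 184 129 74 144 89 / 99 169 114 84 154 / 139 109 179 124 69 / 79 149 94 164 134

Row 1: 119 + 64 + 159 + 104 + ? = 620, so (1,5) = 174.
The remaining cell in row 3 is (3,4) = 620 − 536 = 84.
Main diagonal: 119 + 129 + 114 + 134 + ? = 620, so (4,4) = 124.
Using row 4: 139 + 109 + 179 + 124 + ? → (4,5) = 620 − 551 = 69.
Column 4: 104 + 84 + 124 + 164 + ? = 620, so (2,4) = 144.
The remaining cell in column 5 is (2,5) = 620 − 531 = 89.
From anti-diagonal, 620 − (174 + 144 + 114 + 109) gives (5,1) = 79.
Row 5 must total 620; the given cells sum to 526, so (5,3) = 94.
From column 1, 620 − (119 + 99 + 139 + 79) gives (2,1) = 184.
Column 3: 159 + 114 + 179 + 94 + ? = 620, so (2,3) = 74.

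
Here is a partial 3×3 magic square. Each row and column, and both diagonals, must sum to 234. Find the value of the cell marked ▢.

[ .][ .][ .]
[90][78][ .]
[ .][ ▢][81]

84

Using row 2: 90 + 78 + ? → (2,3) = 234 − 168 = 66.
Column 3: 66 + 81 + ? = 234, so (1,3) = 87.
From main diagonal, 234 − (78 + 81) gives (1,1) = 75.
Anti-diagonal: 87 + 78 + ? = 234, so (3,1) = 69.
Row 1 needs 234; the known cells sum to 162, so (1,2) = 72.
Row 3: 69 + 81 + ? = 234, so (3,2) = 84.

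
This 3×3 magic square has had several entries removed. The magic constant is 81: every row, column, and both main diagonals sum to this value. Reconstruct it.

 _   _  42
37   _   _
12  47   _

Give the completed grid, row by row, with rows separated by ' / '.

The remaining cell in row 3 is (3,3) = 81 − 59 = 22.
From column 1, 81 − (37 + 12) gives (1,1) = 32.
Column 3 needs 81; the known cells sum to 64, so (2,3) = 17.
Using main diagonal: 32 + 22 + ? → (2,2) = 81 − 54 = 27.
From row 1, 81 − (32 + 42) gives (1,2) = 7.

32 7 42 / 37 27 17 / 12 47 22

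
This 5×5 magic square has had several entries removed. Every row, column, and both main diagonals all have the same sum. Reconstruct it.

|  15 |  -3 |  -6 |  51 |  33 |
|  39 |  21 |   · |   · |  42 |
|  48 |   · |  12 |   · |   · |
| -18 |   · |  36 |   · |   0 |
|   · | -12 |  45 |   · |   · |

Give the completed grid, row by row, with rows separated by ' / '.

Row 1 is already complete: 15 + -3 + -6 + 51 + 33 = 90, so that is the magic constant.
From column 1, 90 − (15 + 39 + 48 + (-18)) gives (5,1) = 6.
The remaining cell in column 3 is (2,3) = 90 − 87 = 3.
Row 2 needs 90; the known cells sum to 105, so (2,4) = -15.
The remaining cell in anti-diagonal is (4,2) = 90 − 36 = 54.
Row 4: -18 + 54 + 36 + 0 + ? = 90, so (4,4) = 18.
Column 2 needs 90; the known cells sum to 60, so (3,2) = 30.
From main diagonal, 90 − (15 + 21 + 12 + 18) gives (5,5) = 24.
From row 5, 90 − (6 + (-12) + 45 + 24) gives (5,4) = 27.
Column 4: 51 + (-15) + 18 + 27 + ? = 90, so (3,4) = 9.
Column 5 needs 90; the known cells sum to 99, so (3,5) = -9.

15 -3 -6 51 33 / 39 21 3 -15 42 / 48 30 12 9 -9 / -18 54 36 18 0 / 6 -12 45 27 24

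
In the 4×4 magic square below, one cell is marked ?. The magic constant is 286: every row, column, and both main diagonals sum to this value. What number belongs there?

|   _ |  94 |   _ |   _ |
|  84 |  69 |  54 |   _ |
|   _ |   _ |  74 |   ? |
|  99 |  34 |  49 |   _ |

59

The remaining cell in row 2 is (2,4) = 286 − 207 = 79.
From row 4, 286 − (99 + 34 + 49) gives (4,4) = 104.
Column 2 must total 286; the given cells sum to 197, so (3,2) = 89.
From column 3, 286 − (54 + 74 + 49) gives (1,3) = 109.
Main diagonal must total 286; the given cells sum to 247, so (1,1) = 39.
From anti-diagonal, 286 − (54 + 89 + 99) gives (1,4) = 44.
From column 1, 286 − (39 + 84 + 99) gives (3,1) = 64.
Column 4 needs 286; the known cells sum to 227, so (3,4) = 59.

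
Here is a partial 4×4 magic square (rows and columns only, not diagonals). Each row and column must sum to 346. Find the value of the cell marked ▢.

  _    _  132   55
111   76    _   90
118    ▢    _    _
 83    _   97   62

41

Row 2: 111 + 76 + 90 + ? = 346, so (2,3) = 69.
Row 4: 83 + 97 + 62 + ? = 346, so (4,2) = 104.
The remaining cell in column 1 is (1,1) = 346 − 312 = 34.
Column 3 must total 346; the given cells sum to 298, so (3,3) = 48.
Using column 4: 55 + 90 + 62 + ? → (3,4) = 346 − 207 = 139.
The remaining cell in row 1 is (1,2) = 346 − 221 = 125.
Row 3 needs 346; the known cells sum to 305, so (3,2) = 41.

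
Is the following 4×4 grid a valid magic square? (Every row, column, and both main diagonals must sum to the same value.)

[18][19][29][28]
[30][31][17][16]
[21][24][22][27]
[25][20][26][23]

Yes

Row 1: 18 + 19 + 29 + 28 = 94.
Row 2: 30 + 31 + 17 + 16 = 94.
Row 3: 21 + 24 + 22 + 27 = 94.
Row 4: 25 + 20 + 26 + 23 = 94.
Column 1: 18 + 30 + 21 + 25 = 94.
Column 2: 19 + 31 + 24 + 20 = 94.
Column 3: 29 + 17 + 22 + 26 = 94.
Column 4: 28 + 16 + 27 + 23 = 94.
Main diagonal: 18 + 31 + 22 + 23 = 94.
Anti-diagonal: 28 + 17 + 24 + 25 = 94.
All lines sum to 94.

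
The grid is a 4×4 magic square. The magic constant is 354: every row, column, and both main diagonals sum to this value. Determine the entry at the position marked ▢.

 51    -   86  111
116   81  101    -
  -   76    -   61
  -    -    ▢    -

Row 1: 51 + 86 + 111 + ? = 354, so (1,2) = 106.
Using row 2: 116 + 81 + 101 + ? → (2,4) = 354 − 298 = 56.
Column 2 must total 354; the given cells sum to 263, so (4,2) = 91.
The remaining cell in column 4 is (4,4) = 354 − 228 = 126.
The remaining cell in main diagonal is (3,3) = 354 − 258 = 96.
Anti-diagonal: 111 + 101 + 76 + ? = 354, so (4,1) = 66.
The remaining cell in row 3 is (3,1) = 354 − 233 = 121.
Row 4 must total 354; the given cells sum to 283, so (4,3) = 71.

71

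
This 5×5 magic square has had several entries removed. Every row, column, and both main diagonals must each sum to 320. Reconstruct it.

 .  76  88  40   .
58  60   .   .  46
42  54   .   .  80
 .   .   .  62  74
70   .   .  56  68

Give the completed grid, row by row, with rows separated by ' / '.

64 76 88 40 52 / 58 60 72 84 46 / 42 54 66 78 80 / 86 48 50 62 74 / 70 82 44 56 68

Column 5 needs 320; the known cells sum to 268, so (1,5) = 52.
The remaining cell in row 1 is (1,1) = 320 − 256 = 64.
From column 1, 320 − (64 + 58 + 42 + 70) gives (4,1) = 86.
The remaining cell in main diagonal is (3,3) = 320 − 254 = 66.
Row 3 needs 320; the known cells sum to 242, so (3,4) = 78.
From column 4, 320 − (40 + 78 + 62 + 56) gives (2,4) = 84.
From anti-diagonal, 320 − (52 + 84 + 66 + 70) gives (4,2) = 48.
Row 2 needs 320; the known cells sum to 248, so (2,3) = 72.
Row 4: 86 + 48 + 62 + 74 + ? = 320, so (4,3) = 50.
The remaining cell in column 2 is (5,2) = 320 − 238 = 82.
From column 3, 320 − (88 + 72 + 66 + 50) gives (5,3) = 44.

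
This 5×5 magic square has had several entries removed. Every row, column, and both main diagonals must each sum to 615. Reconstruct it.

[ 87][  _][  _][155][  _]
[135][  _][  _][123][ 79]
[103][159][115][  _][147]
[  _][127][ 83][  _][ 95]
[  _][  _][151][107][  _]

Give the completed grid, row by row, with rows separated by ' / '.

87 143 99 155 131 / 135 111 167 123 79 / 103 159 115 91 147 / 171 127 83 139 95 / 119 75 151 107 163

From row 3, 615 − (103 + 159 + 115 + 147) gives (3,4) = 91.
Column 4 must total 615; the given cells sum to 476, so (4,4) = 139.
Row 4 needs 615; the known cells sum to 444, so (4,1) = 171.
From column 1, 615 − (87 + 135 + 103 + 171) gives (5,1) = 119.
Anti-diagonal needs 615; the known cells sum to 484, so (1,5) = 131.
From column 5, 615 − (131 + 79 + 147 + 95) gives (5,5) = 163.
The remaining cell in main diagonal is (2,2) = 615 − 504 = 111.
Row 2: 135 + 111 + 123 + 79 + ? = 615, so (2,3) = 167.
From row 5, 615 − (119 + 151 + 107 + 163) gives (5,2) = 75.
Column 2 must total 615; the given cells sum to 472, so (1,2) = 143.
From column 3, 615 − (167 + 115 + 83 + 151) gives (1,3) = 99.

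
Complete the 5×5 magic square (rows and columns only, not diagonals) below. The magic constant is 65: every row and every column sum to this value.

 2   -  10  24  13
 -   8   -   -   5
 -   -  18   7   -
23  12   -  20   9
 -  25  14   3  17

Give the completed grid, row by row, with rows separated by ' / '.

Using row 1: 2 + 10 + 24 + 13 + ? → (1,2) = 65 − 49 = 16.
Row 4 must total 65; the given cells sum to 64, so (4,3) = 1.
Row 5 must total 65; the given cells sum to 59, so (5,1) = 6.
Column 2: 16 + 8 + 12 + 25 + ? = 65, so (3,2) = 4.
The remaining cell in column 3 is (2,3) = 65 − 43 = 22.
Column 4 needs 65; the known cells sum to 54, so (2,4) = 11.
Column 5 must total 65; the given cells sum to 44, so (3,5) = 21.
From row 2, 65 − (8 + 22 + 11 + 5) gives (2,1) = 19.
Row 3 must total 65; the given cells sum to 50, so (3,1) = 15.

2 16 10 24 13 / 19 8 22 11 5 / 15 4 18 7 21 / 23 12 1 20 9 / 6 25 14 3 17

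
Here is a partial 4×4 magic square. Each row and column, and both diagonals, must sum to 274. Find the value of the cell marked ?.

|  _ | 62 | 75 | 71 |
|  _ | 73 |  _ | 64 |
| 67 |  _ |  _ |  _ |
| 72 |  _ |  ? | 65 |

Row 1 must total 274; the given cells sum to 208, so (1,1) = 66.
Column 1 must total 274; the given cells sum to 205, so (2,1) = 69.
From column 4, 274 − (71 + 64 + 65) gives (3,4) = 74.
Main diagonal: 66 + 73 + 65 + ? = 274, so (3,3) = 70.
From row 2, 274 − (69 + 73 + 64) gives (2,3) = 68.
Row 3 must total 274; the given cells sum to 211, so (3,2) = 63.
Using column 2: 62 + 73 + 63 + ? → (4,2) = 274 − 198 = 76.
Column 3 needs 274; the known cells sum to 213, so (4,3) = 61.

61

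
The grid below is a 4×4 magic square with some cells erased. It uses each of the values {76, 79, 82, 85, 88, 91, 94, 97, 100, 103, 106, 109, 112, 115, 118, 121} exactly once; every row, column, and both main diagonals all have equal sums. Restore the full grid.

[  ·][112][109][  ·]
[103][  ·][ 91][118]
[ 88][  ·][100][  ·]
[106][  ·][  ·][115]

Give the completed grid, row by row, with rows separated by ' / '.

97 112 109 76 / 103 82 91 118 / 88 121 100 85 / 106 79 94 115

The 16 entries sum to 1576, so each line sums to 1576/4 = 394.
Row 2: 103 + 91 + 118 + ? = 394, so (2,2) = 82.
The remaining cell in column 1 is (1,1) = 394 − 297 = 97.
Using column 3: 109 + 91 + 100 + ? → (4,3) = 394 − 300 = 94.
From row 1, 394 − (97 + 112 + 109) gives (1,4) = 76.
The remaining cell in row 4 is (4,2) = 394 − 315 = 79.
From column 2, 394 − (112 + 82 + 79) gives (3,2) = 121.
Using column 4: 76 + 118 + 115 + ? → (3,4) = 394 − 309 = 85.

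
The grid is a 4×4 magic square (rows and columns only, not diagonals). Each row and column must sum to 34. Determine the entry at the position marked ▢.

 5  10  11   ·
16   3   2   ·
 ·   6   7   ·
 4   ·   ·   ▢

1

Row 1 must total 34; the given cells sum to 26, so (1,4) = 8.
Row 2 needs 34; the known cells sum to 21, so (2,4) = 13.
The remaining cell in column 1 is (3,1) = 34 − 25 = 9.
From column 2, 34 − (10 + 3 + 6) gives (4,2) = 15.
Column 3 needs 34; the known cells sum to 20, so (4,3) = 14.
Using row 3: 9 + 6 + 7 + ? → (3,4) = 34 − 22 = 12.
From row 4, 34 − (4 + 15 + 14) gives (4,4) = 1.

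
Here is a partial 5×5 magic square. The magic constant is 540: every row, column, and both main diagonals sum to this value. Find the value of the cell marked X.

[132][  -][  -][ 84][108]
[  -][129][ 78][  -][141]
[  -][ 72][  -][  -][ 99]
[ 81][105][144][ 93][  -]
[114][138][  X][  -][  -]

87

Using row 4: 81 + 105 + 144 + 93 + ? → (4,5) = 540 − 423 = 117.
The remaining cell in column 2 is (1,2) = 540 − 444 = 96.
Column 5 must total 540; the given cells sum to 465, so (5,5) = 75.
Main diagonal needs 540; the known cells sum to 429, so (3,3) = 111.
Using anti-diagonal: 108 + 111 + 105 + 114 + ? → (2,4) = 540 − 438 = 102.
Using row 1: 132 + 96 + 84 + 108 + ? → (1,3) = 540 − 420 = 120.
The remaining cell in row 2 is (2,1) = 540 − 450 = 90.
The remaining cell in column 1 is (3,1) = 540 − 417 = 123.
Column 3 must total 540; the given cells sum to 453, so (5,3) = 87.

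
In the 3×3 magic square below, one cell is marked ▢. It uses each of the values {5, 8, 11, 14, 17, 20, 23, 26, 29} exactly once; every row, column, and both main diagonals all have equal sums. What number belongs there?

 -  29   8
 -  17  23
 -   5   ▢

20

The 9 entries sum to 153, so each line sums to 153/3 = 51.
Row 1 must total 51; the given cells sum to 37, so (1,1) = 14.
The remaining cell in row 2 is (2,1) = 51 − 40 = 11.
Column 1 must total 51; the given cells sum to 25, so (3,1) = 26.
Column 3 must total 51; the given cells sum to 31, so (3,3) = 20.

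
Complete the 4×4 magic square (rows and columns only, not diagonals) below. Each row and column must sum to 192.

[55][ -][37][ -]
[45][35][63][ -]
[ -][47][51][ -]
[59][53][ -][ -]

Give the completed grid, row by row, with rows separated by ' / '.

55 57 37 43 / 45 35 63 49 / 33 47 51 61 / 59 53 41 39

Row 2 needs 192; the known cells sum to 143, so (2,4) = 49.
Column 1: 55 + 45 + 59 + ? = 192, so (3,1) = 33.
The remaining cell in column 2 is (1,2) = 192 − 135 = 57.
Column 3 needs 192; the known cells sum to 151, so (4,3) = 41.
Row 1 must total 192; the given cells sum to 149, so (1,4) = 43.
From row 3, 192 − (33 + 47 + 51) gives (3,4) = 61.
Row 4 needs 192; the known cells sum to 153, so (4,4) = 39.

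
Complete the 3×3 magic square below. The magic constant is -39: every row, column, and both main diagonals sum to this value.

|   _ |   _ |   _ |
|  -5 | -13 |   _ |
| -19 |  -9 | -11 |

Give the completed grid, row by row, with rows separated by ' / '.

Row 2 needs -39; the known cells sum to -18, so (2,3) = -21.
Column 1 must total -39; the given cells sum to -24, so (1,1) = -15.
Column 2 needs -39; the known cells sum to -22, so (1,2) = -17.
Using column 3: -21 + (-11) + ? → (1,3) = -39 − (-32) = -7.

-15 -17 -7 / -5 -13 -21 / -19 -9 -11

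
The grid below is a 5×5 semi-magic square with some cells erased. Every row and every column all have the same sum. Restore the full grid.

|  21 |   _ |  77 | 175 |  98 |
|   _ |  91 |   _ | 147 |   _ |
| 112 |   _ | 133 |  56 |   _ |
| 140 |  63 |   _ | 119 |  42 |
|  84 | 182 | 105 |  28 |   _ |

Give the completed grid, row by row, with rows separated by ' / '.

21 154 77 175 98 / 168 91 49 147 70 / 112 35 133 56 189 / 140 63 161 119 42 / 84 182 105 28 126

Column 4 is already complete: 175 + 147 + 56 + 119 + 28 = 525, so that is the magic constant.
Row 1 needs 525; the known cells sum to 371, so (1,2) = 154.
Row 4: 140 + 63 + 119 + 42 + ? = 525, so (4,3) = 161.
From row 5, 525 − (84 + 182 + 105 + 28) gives (5,5) = 126.
From column 1, 525 − (21 + 112 + 140 + 84) gives (2,1) = 168.
Column 2: 154 + 91 + 63 + 182 + ? = 525, so (3,2) = 35.
Column 3 must total 525; the given cells sum to 476, so (2,3) = 49.
Using row 2: 168 + 91 + 49 + 147 + ? → (2,5) = 525 − 455 = 70.
The remaining cell in row 3 is (3,5) = 525 − 336 = 189.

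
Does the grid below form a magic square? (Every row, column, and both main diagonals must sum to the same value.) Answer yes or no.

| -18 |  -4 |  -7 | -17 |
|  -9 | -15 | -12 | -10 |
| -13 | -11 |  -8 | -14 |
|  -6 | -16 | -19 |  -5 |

Row 1: -18 + (-4) + (-7) + (-17) = -46.
Row 2: -9 + (-15) + (-12) + (-10) = -46.
Row 3: -13 + (-11) + (-8) + (-14) = -46.
Row 4: -6 + (-16) + (-19) + (-5) = -46.
Column 1: -18 + (-9) + (-13) + (-6) = -46.
Column 2: -4 + (-15) + (-11) + (-16) = -46.
Column 3: -7 + (-12) + (-8) + (-19) = -46.
Column 4: -17 + (-10) + (-14) + (-5) = -46.
Main diagonal: -18 + (-15) + (-8) + (-5) = -46.
Anti-diagonal: -17 + (-12) + (-11) + (-6) = -46.
All lines sum to -46.

Yes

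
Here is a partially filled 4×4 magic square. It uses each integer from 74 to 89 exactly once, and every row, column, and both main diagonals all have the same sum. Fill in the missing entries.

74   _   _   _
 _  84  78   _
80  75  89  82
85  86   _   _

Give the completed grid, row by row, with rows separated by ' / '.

74 81 83 88 / 87 84 78 77 / 80 75 89 82 / 85 86 76 79

The entries are 74 through 89, which sum to 1304, so each line sums to 1304/4 = 326.
Column 1: 74 + 80 + 85 + ? = 326, so (2,1) = 87.
Using column 2: 84 + 75 + 86 + ? → (1,2) = 326 − 245 = 81.
Using main diagonal: 74 + 84 + 89 + ? → (4,4) = 326 − 247 = 79.
Anti-diagonal must total 326; the given cells sum to 238, so (1,4) = 88.
Row 1 must total 326; the given cells sum to 243, so (1,3) = 83.
Row 2: 87 + 84 + 78 + ? = 326, so (2,4) = 77.
Row 4 must total 326; the given cells sum to 250, so (4,3) = 76.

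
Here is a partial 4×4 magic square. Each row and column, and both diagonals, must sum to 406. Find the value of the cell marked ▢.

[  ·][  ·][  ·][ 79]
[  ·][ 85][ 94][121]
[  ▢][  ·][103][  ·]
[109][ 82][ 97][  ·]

91

Row 2: 85 + 94 + 121 + ? = 406, so (2,1) = 106.
The remaining cell in row 4 is (4,4) = 406 − 288 = 118.
Column 3 needs 406; the known cells sum to 294, so (1,3) = 112.
The remaining cell in column 4 is (3,4) = 406 − 318 = 88.
Main diagonal must total 406; the given cells sum to 306, so (1,1) = 100.
From anti-diagonal, 406 − (79 + 94 + 109) gives (3,2) = 124.
Row 1 must total 406; the given cells sum to 291, so (1,2) = 115.
From row 3, 406 − (124 + 103 + 88) gives (3,1) = 91.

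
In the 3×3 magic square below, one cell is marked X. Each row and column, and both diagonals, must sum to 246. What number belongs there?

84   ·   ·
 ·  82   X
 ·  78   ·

90

From column 2, 246 − (82 + 78) gives (1,2) = 86.
From main diagonal, 246 − (84 + 82) gives (3,3) = 80.
Row 1: 84 + 86 + ? = 246, so (1,3) = 76.
Row 3 must total 246; the given cells sum to 158, so (3,1) = 88.
Column 1: 84 + 88 + ? = 246, so (2,1) = 74.
From column 3, 246 − (76 + 80) gives (2,3) = 90.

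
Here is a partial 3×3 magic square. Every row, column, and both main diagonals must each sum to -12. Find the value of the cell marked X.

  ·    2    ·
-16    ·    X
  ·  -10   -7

8

Row 3 needs -12; the known cells sum to -17, so (3,1) = 5.
Column 1: -16 + 5 + ? = -12, so (1,1) = -1.
Column 2 needs -12; the known cells sum to -8, so (2,2) = -4.
Using anti-diagonal: -4 + 5 + ? → (1,3) = -12 − 1 = -13.
Row 2: -16 + (-4) + ? = -12, so (2,3) = 8.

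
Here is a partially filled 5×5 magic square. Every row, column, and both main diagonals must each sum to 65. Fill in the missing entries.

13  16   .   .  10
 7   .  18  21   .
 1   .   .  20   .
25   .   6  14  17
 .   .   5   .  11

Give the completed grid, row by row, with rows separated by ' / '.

13 16 24 2 10 / 7 15 18 21 4 / 1 9 12 20 23 / 25 3 6 14 17 / 19 22 5 8 11

Row 4: 25 + 6 + 14 + 17 + ? = 65, so (4,2) = 3.
Column 1 needs 65; the known cells sum to 46, so (5,1) = 19.
The remaining cell in anti-diagonal is (3,3) = 65 − 53 = 12.
Column 3: 18 + 12 + 6 + 5 + ? = 65, so (1,3) = 24.
Main diagonal needs 65; the known cells sum to 50, so (2,2) = 15.
Row 1: 13 + 16 + 24 + 10 + ? = 65, so (1,4) = 2.
Row 2 needs 65; the known cells sum to 61, so (2,5) = 4.
Column 4 must total 65; the given cells sum to 57, so (5,4) = 8.
The remaining cell in column 5 is (3,5) = 65 − 42 = 23.
The remaining cell in row 3 is (3,2) = 65 − 56 = 9.
From row 5, 65 − (19 + 5 + 8 + 11) gives (5,2) = 22.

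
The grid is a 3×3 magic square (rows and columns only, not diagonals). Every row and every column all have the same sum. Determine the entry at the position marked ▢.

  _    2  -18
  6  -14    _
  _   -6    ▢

10

Column 2 is complete and sums to -18; that is the magic constant.
Row 1 must total -18; the given cells sum to -16, so (1,1) = -2.
The remaining cell in row 2 is (2,3) = -18 − (-8) = -10.
From column 1, -18 − (-2 + 6) gives (3,1) = -22.
Column 3 must total -18; the given cells sum to -28, so (3,3) = 10.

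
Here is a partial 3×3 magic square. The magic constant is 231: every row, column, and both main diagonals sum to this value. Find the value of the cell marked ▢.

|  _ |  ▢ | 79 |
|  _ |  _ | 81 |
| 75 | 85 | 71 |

The remaining cell in anti-diagonal is (2,2) = 231 − 154 = 77.
From row 2, 231 − (77 + 81) gives (2,1) = 73.
Column 1: 73 + 75 + ? = 231, so (1,1) = 83.
Column 2 must total 231; the given cells sum to 162, so (1,2) = 69.

69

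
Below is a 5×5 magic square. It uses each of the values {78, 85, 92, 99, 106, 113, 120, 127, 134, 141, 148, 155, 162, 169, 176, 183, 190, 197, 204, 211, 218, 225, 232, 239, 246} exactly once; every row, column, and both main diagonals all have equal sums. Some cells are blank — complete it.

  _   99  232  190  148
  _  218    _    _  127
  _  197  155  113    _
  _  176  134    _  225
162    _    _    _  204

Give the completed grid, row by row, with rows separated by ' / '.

The 25 entries sum to 4050, so each line sums to 4050/5 = 810.
The remaining cell in row 1 is (1,1) = 810 − 669 = 141.
Column 2: 99 + 218 + 197 + 176 + ? = 810, so (5,2) = 120.
Column 5 needs 810; the known cells sum to 704, so (3,5) = 106.
Main diagonal: 141 + 218 + 155 + 204 + ? = 810, so (4,4) = 92.
Anti-diagonal needs 810; the known cells sum to 641, so (2,4) = 169.
Row 3 needs 810; the known cells sum to 571, so (3,1) = 239.
Row 4: 176 + 134 + 92 + 225 + ? = 810, so (4,1) = 183.
Column 1: 141 + 239 + 183 + 162 + ? = 810, so (2,1) = 85.
Column 4: 190 + 169 + 113 + 92 + ? = 810, so (5,4) = 246.
Row 2: 85 + 218 + 169 + 127 + ? = 810, so (2,3) = 211.
Using row 5: 162 + 120 + 246 + 204 + ? → (5,3) = 810 − 732 = 78.

141 99 232 190 148 / 85 218 211 169 127 / 239 197 155 113 106 / 183 176 134 92 225 / 162 120 78 246 204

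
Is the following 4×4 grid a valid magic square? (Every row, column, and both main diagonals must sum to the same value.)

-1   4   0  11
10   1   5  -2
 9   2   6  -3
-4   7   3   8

Yes

Row 1: -1 + 4 + 0 + 11 = 14.
Row 2: 10 + 1 + 5 + (-2) = 14.
Row 3: 9 + 2 + 6 + (-3) = 14.
Row 4: -4 + 7 + 3 + 8 = 14.
Column 1: -1 + 10 + 9 + (-4) = 14.
Column 2: 4 + 1 + 2 + 7 = 14.
Column 3: 0 + 5 + 6 + 3 = 14.
Column 4: 11 + (-2) + (-3) + 8 = 14.
Main diagonal: -1 + 1 + 6 + 8 = 14.
Anti-diagonal: 11 + 5 + 2 + (-4) = 14.
All lines sum to 14.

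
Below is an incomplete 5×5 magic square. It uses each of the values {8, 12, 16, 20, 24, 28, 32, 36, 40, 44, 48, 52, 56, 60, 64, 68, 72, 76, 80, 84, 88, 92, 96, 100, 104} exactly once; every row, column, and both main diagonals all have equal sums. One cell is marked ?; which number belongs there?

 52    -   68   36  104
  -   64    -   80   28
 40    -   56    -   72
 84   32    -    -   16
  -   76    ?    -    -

44

The 25 entries sum to 1400, so each line sums to 1400/5 = 280.
Using row 1: 52 + 68 + 36 + 104 + ? → (1,2) = 280 − 260 = 20.
Using column 2: 20 + 64 + 32 + 76 + ? → (3,2) = 280 − 192 = 88.
Column 5 needs 280; the known cells sum to 220, so (5,5) = 60.
The remaining cell in main diagonal is (4,4) = 280 − 232 = 48.
From anti-diagonal, 280 − (104 + 80 + 56 + 32) gives (5,1) = 8.
Row 3 must total 280; the given cells sum to 256, so (3,4) = 24.
Row 4 needs 280; the known cells sum to 180, so (4,3) = 100.
Column 1 needs 280; the known cells sum to 184, so (2,1) = 96.
Column 4 needs 280; the known cells sum to 188, so (5,4) = 92.
Row 2 must total 280; the given cells sum to 268, so (2,3) = 12.
Row 5 must total 280; the given cells sum to 236, so (5,3) = 44.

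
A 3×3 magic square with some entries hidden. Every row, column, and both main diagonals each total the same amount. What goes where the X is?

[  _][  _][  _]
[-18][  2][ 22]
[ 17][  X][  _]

-8

Row 2 is complete and sums to 6; that is the magic constant.
From column 1, 6 − (-18 + 17) gives (1,1) = 7.
Main diagonal needs 6; the known cells sum to 9, so (3,3) = -3.
The remaining cell in anti-diagonal is (1,3) = 6 − 19 = -13.
Using row 1: 7 + (-13) + ? → (1,2) = 6 − (-6) = 12.
Row 3: 17 + (-3) + ? = 6, so (3,2) = -8.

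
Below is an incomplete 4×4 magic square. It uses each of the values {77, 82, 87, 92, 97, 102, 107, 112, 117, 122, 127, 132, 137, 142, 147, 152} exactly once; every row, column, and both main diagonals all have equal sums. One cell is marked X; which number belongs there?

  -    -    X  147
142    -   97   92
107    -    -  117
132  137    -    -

122

The 16 entries sum to 1832, so each line sums to 1832/4 = 458.
From row 2, 458 − (142 + 97 + 92) gives (2,2) = 127.
Column 1 must total 458; the given cells sum to 381, so (1,1) = 77.
Column 4: 147 + 92 + 117 + ? = 458, so (4,4) = 102.
Using main diagonal: 77 + 127 + 102 + ? → (3,3) = 458 − 306 = 152.
The remaining cell in anti-diagonal is (3,2) = 458 − 376 = 82.
Using row 4: 132 + 137 + 102 + ? → (4,3) = 458 − 371 = 87.
Column 2 needs 458; the known cells sum to 346, so (1,2) = 112.
Column 3 needs 458; the known cells sum to 336, so (1,3) = 122.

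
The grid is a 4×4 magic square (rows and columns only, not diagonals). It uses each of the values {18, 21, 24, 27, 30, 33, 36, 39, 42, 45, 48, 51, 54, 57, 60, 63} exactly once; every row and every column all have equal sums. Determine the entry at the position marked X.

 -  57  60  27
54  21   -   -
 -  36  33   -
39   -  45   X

30

The 16 entries sum to 648, so each line sums to 648/4 = 162.
Row 1 must total 162; the given cells sum to 144, so (1,1) = 18.
Column 1: 18 + 54 + 39 + ? = 162, so (3,1) = 51.
The remaining cell in column 2 is (4,2) = 162 − 114 = 48.
Using column 3: 60 + 33 + 45 + ? → (2,3) = 162 − 138 = 24.
The remaining cell in row 2 is (2,4) = 162 − 99 = 63.
Row 3 needs 162; the known cells sum to 120, so (3,4) = 42.
Row 4 must total 162; the given cells sum to 132, so (4,4) = 30.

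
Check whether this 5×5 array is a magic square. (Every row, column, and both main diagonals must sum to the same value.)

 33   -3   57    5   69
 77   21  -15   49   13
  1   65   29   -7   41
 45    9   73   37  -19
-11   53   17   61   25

No — column 5 sums to 129 but column 3 sums to 161.

Row 1: 33 + (-3) + 57 + 5 + 69 = 161.
Row 2: 77 + 21 + (-15) + 49 + 13 = 145.
Row 3: 1 + 65 + 29 + (-7) + 41 = 129.
Row 4: 45 + 9 + 73 + 37 + (-19) = 145.
Row 5: -11 + 53 + 17 + 61 + 25 = 145.
Column 1: 33 + 77 + 1 + 45 + (-11) = 145.
Column 2: -3 + 21 + 65 + 9 + 53 = 145.
Column 3: 57 + (-15) + 29 + 73 + 17 = 161.
Column 4: 5 + 49 + (-7) + 37 + 61 = 145.
Column 5: 69 + 13 + 41 + (-19) + 25 = 129.
Main diagonal: 33 + 21 + 29 + 37 + 25 = 145.
Anti-diagonal: 69 + 49 + 29 + 9 + (-11) = 145.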